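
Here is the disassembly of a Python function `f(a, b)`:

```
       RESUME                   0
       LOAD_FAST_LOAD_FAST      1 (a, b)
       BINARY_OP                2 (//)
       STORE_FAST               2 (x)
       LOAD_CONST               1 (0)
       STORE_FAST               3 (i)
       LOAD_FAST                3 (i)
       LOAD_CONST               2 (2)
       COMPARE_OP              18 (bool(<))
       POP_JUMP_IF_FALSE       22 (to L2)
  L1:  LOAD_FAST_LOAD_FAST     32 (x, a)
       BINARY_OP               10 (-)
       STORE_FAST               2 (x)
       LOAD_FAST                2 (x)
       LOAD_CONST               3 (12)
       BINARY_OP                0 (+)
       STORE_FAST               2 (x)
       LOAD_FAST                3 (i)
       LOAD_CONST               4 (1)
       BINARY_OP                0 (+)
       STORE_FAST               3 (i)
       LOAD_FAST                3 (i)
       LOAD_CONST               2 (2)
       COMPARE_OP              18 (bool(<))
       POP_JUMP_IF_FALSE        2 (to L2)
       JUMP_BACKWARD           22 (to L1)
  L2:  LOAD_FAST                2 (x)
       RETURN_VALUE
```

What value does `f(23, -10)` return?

-25

LOAD_FAST_LOAD_FAST a,b → push 23,-10. Stack: [23, -10]
BINARY_OP // → 23 // -10 = -3. Stack: [-3]
STORE_FAST x → x=-3. Stack: []
LOAD_CONST → push 0. Stack: [0]
STORE_FAST i → i=0. Stack: []
LOAD_FAST i → push 0. Stack: [0]
LOAD_CONST → push 2. Stack: [0, 2]
COMPARE_OP bool(<) → 0 vs 2 = True. Stack: [True]
POP_JUMP_IF_FALSE → pop True; no jump. Stack: []
LOAD_FAST_LOAD_FAST x,a → push -3,23. Stack: [-3, 23]
BINARY_OP - → -3 - 23 = -26. Stack: [-26]
STORE_FAST x → x=-26. Stack: []
LOAD_FAST x → push -26. Stack: [-26]
LOAD_CONST → push 12. Stack: [-26, 12]
BINARY_OP + → -26 + 12 = -14. Stack: [-14]
STORE_FAST x → x=-14. Stack: []
LOAD_FAST i → push 0. Stack: [0]
LOAD_CONST → push 1. Stack: [0, 1]
BINARY_OP + → 0 + 1 = 1. Stack: [1]
STORE_FAST i → i=1. Stack: []
LOAD_FAST i → push 1. Stack: [1]
LOAD_CONST → push 2. Stack: [1, 2]
COMPARE_OP bool(<) → 1 vs 2 = True. Stack: [True]
POP_JUMP_IF_FALSE → pop True; no jump. Stack: []
LOAD_FAST_LOAD_FAST x,a → push -14,23. Stack: [-14, 23]
BINARY_OP - → -14 - 23 = -37. Stack: [-37]
STORE_FAST x → x=-37. Stack: []
LOAD_FAST x → push -37. Stack: [-37]
LOAD_CONST → push 12. Stack: [-37, 12]
BINARY_OP + → -37 + 12 = -25. Stack: [-25]
STORE_FAST x → x=-25. Stack: []
LOAD_FAST i → push 1. Stack: [1]
LOAD_CONST → push 1. Stack: [1, 1]
BINARY_OP + → 1 + 1 = 2. Stack: [2]
STORE_FAST i → i=2. Stack: []
LOAD_FAST i → push 2. Stack: [2]
LOAD_CONST → push 2. Stack: [2, 2]
COMPARE_OP bool(<) → 2 vs 2 = False. Stack: [False]
POP_JUMP_IF_FALSE → pop False; jump. Stack: []
LOAD_FAST x → push -25. Stack: [-25]
RETURN_VALUE → return -25.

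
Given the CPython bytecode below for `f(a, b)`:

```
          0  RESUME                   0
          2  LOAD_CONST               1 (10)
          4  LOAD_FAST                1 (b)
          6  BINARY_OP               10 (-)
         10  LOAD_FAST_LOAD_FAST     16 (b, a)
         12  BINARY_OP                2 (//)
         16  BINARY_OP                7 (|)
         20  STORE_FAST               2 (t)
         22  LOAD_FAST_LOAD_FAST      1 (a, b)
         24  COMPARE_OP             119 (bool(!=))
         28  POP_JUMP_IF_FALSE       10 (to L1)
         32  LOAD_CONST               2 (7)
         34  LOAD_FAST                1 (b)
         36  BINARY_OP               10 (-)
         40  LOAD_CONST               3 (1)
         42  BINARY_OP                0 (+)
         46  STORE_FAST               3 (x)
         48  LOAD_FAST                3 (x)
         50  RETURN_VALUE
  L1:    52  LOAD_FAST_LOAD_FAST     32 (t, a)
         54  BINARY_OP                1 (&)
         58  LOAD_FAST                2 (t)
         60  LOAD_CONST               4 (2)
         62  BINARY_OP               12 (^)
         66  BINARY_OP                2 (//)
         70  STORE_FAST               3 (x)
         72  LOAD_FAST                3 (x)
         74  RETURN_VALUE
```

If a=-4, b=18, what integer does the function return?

-10

LOAD_CONST → push 10. Stack: [10]
LOAD_FAST b → push 18. Stack: [10, 18]
BINARY_OP - → 10 - 18 = -8. Stack: [-8]
LOAD_FAST_LOAD_FAST b,a → push 18,-4. Stack: [-8, 18, -4]
BINARY_OP // → 18 // -4 = -5. Stack: [-8, -5]
BINARY_OP | → -8 | -5 = -5. Stack: [-5]
STORE_FAST t → t=-5. Stack: []
LOAD_FAST_LOAD_FAST a,b → push -4,18. Stack: [-4, 18]
COMPARE_OP bool(!=) → -4 vs 18 = True. Stack: [True]
POP_JUMP_IF_FALSE → pop True; no jump. Stack: []
LOAD_CONST → push 7. Stack: [7]
LOAD_FAST b → push 18. Stack: [7, 18]
BINARY_OP - → 7 - 18 = -11. Stack: [-11]
LOAD_CONST → push 1. Stack: [-11, 1]
BINARY_OP + → -11 + 1 = -10. Stack: [-10]
STORE_FAST x → x=-10. Stack: []
LOAD_FAST x → push -10. Stack: [-10]
RETURN_VALUE → return -10.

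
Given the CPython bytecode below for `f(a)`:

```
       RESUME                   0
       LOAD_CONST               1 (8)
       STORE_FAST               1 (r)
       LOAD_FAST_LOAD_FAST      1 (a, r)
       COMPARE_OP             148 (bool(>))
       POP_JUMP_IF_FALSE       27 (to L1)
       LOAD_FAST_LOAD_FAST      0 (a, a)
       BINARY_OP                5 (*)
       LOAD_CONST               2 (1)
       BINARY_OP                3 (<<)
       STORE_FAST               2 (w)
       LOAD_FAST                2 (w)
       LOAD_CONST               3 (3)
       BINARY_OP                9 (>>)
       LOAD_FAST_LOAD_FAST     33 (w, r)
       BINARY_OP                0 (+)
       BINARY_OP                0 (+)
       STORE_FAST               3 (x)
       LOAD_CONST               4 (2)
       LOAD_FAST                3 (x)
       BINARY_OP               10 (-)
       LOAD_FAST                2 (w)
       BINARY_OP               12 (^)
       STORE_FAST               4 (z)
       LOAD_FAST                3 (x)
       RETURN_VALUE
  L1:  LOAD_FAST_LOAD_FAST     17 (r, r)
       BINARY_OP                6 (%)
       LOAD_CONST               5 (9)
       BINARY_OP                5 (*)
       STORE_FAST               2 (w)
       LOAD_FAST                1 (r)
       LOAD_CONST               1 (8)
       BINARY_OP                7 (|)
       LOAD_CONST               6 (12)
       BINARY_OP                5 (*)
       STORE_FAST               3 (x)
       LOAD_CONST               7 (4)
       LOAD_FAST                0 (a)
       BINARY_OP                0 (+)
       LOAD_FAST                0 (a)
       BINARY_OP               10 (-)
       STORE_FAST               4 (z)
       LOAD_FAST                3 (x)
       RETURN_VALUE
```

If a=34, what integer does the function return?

LOAD_CONST → push 8. Stack: [8]
STORE_FAST r → r=8. Stack: []
LOAD_FAST_LOAD_FAST a,r → push 34,8. Stack: [34, 8]
COMPARE_OP bool(>) → 34 vs 8 = True. Stack: [True]
POP_JUMP_IF_FALSE → pop True; no jump. Stack: []
LOAD_FAST_LOAD_FAST a,a → push 34,34. Stack: [34, 34]
BINARY_OP * → 34 * 34 = 1156. Stack: [1156]
LOAD_CONST → push 1. Stack: [1156, 1]
BINARY_OP << → 1156 << 1 = 2312. Stack: [2312]
STORE_FAST w → w=2312. Stack: []
LOAD_FAST w → push 2312. Stack: [2312]
LOAD_CONST → push 3. Stack: [2312, 3]
BINARY_OP >> → 2312 >> 3 = 289. Stack: [289]
LOAD_FAST_LOAD_FAST w,r → push 2312,8. Stack: [289, 2312, 8]
BINARY_OP + → 2312 + 8 = 2320. Stack: [289, 2320]
BINARY_OP + → 289 + 2320 = 2609. Stack: [2609]
STORE_FAST x → x=2609. Stack: []
LOAD_CONST → push 2. Stack: [2]
LOAD_FAST x → push 2609. Stack: [2, 2609]
BINARY_OP - → 2 - 2609 = -2607. Stack: [-2607]
LOAD_FAST w → push 2312. Stack: [-2607, 2312]
BINARY_OP ^ → -2607 ^ 2312 = -807. Stack: [-807]
STORE_FAST z → z=-807. Stack: []
LOAD_FAST x → push 2609. Stack: [2609]
RETURN_VALUE → return 2609.

2609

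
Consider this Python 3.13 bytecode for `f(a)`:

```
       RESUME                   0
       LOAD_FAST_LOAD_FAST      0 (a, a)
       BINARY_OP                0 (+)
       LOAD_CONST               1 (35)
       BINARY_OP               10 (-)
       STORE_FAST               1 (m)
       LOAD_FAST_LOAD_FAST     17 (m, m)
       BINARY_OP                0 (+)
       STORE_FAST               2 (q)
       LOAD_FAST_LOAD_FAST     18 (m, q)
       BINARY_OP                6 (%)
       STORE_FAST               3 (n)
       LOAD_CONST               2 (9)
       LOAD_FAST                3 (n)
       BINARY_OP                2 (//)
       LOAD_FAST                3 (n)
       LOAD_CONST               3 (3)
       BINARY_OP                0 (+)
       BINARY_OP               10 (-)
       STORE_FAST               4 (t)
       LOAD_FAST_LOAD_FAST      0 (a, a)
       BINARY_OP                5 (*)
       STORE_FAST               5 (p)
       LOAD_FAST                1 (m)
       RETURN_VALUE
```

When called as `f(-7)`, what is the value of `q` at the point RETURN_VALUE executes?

-98

LOAD_FAST_LOAD_FAST a,a → push -7,-7. Stack: [-7, -7]
BINARY_OP + → -7 + -7 = -14. Stack: [-14]
LOAD_CONST → push 35. Stack: [-14, 35]
BINARY_OP - → -14 - 35 = -49. Stack: [-49]
STORE_FAST m → m=-49. Stack: []
LOAD_FAST_LOAD_FAST m,m → push -49,-49. Stack: [-49, -49]
BINARY_OP + → -49 + -49 = -98. Stack: [-98]
STORE_FAST q → q=-98. Stack: []
LOAD_FAST_LOAD_FAST m,q → push -49,-98. Stack: [-49, -98]
BINARY_OP % → -49 % -98 = -49. Stack: [-49]
STORE_FAST n → n=-49. Stack: []
LOAD_CONST → push 9. Stack: [9]
LOAD_FAST n → push -49. Stack: [9, -49]
BINARY_OP // → 9 // -49 = -1. Stack: [-1]
LOAD_FAST n → push -49. Stack: [-1, -49]
LOAD_CONST → push 3. Stack: [-1, -49, 3]
BINARY_OP + → -49 + 3 = -46. Stack: [-1, -46]
BINARY_OP - → -1 - -46 = 45. Stack: [45]
STORE_FAST t → t=45. Stack: []
LOAD_FAST_LOAD_FAST a,a → push -7,-7. Stack: [-7, -7]
BINARY_OP * → -7 * -7 = 49. Stack: [49]
STORE_FAST p → p=49. Stack: []
LOAD_FAST m → push -49. Stack: [-49]
RETURN_VALUE → return -49.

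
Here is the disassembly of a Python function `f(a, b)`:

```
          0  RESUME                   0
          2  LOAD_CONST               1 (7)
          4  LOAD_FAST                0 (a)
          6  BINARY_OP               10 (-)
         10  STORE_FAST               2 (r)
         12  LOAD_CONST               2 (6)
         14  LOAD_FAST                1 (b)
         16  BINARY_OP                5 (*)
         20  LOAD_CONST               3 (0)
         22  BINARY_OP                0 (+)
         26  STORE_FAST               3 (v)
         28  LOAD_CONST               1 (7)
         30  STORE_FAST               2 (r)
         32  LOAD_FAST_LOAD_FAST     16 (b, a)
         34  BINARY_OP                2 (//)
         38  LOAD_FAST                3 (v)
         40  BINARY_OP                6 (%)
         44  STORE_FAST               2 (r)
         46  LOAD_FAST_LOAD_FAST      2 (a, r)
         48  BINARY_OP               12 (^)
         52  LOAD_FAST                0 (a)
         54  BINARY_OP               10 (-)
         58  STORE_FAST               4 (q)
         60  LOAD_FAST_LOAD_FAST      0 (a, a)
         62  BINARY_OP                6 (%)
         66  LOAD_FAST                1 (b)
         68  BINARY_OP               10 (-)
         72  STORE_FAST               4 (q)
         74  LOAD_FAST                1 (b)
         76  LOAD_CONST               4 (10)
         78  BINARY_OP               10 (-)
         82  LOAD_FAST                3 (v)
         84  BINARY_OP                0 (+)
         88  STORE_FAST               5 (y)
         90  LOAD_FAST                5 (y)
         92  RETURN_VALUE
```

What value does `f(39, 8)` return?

LOAD_CONST → push 7. Stack: [7]
LOAD_FAST a → push 39. Stack: [7, 39]
BINARY_OP - → 7 - 39 = -32. Stack: [-32]
STORE_FAST r → r=-32. Stack: []
LOAD_CONST → push 6. Stack: [6]
LOAD_FAST b → push 8. Stack: [6, 8]
BINARY_OP * → 6 * 8 = 48. Stack: [48]
LOAD_CONST → push 0. Stack: [48, 0]
BINARY_OP + → 48 + 0 = 48. Stack: [48]
STORE_FAST v → v=48. Stack: []
LOAD_CONST → push 7. Stack: [7]
STORE_FAST r → r=7. Stack: []
LOAD_FAST_LOAD_FAST b,a → push 8,39. Stack: [8, 39]
BINARY_OP // → 8 // 39 = 0. Stack: [0]
LOAD_FAST v → push 48. Stack: [0, 48]
BINARY_OP % → 0 % 48 = 0. Stack: [0]
STORE_FAST r → r=0. Stack: []
LOAD_FAST_LOAD_FAST a,r → push 39,0. Stack: [39, 0]
BINARY_OP ^ → 39 ^ 0 = 39. Stack: [39]
LOAD_FAST a → push 39. Stack: [39, 39]
BINARY_OP - → 39 - 39 = 0. Stack: [0]
STORE_FAST q → q=0. Stack: []
LOAD_FAST_LOAD_FAST a,a → push 39,39. Stack: [39, 39]
BINARY_OP % → 39 % 39 = 0. Stack: [0]
LOAD_FAST b → push 8. Stack: [0, 8]
BINARY_OP - → 0 - 8 = -8. Stack: [-8]
STORE_FAST q → q=-8. Stack: []
LOAD_FAST b → push 8. Stack: [8]
LOAD_CONST → push 10. Stack: [8, 10]
BINARY_OP - → 8 - 10 = -2. Stack: [-2]
LOAD_FAST v → push 48. Stack: [-2, 48]
BINARY_OP + → -2 + 48 = 46. Stack: [46]
STORE_FAST y → y=46. Stack: []
LOAD_FAST y → push 46. Stack: [46]
RETURN_VALUE → return 46.

46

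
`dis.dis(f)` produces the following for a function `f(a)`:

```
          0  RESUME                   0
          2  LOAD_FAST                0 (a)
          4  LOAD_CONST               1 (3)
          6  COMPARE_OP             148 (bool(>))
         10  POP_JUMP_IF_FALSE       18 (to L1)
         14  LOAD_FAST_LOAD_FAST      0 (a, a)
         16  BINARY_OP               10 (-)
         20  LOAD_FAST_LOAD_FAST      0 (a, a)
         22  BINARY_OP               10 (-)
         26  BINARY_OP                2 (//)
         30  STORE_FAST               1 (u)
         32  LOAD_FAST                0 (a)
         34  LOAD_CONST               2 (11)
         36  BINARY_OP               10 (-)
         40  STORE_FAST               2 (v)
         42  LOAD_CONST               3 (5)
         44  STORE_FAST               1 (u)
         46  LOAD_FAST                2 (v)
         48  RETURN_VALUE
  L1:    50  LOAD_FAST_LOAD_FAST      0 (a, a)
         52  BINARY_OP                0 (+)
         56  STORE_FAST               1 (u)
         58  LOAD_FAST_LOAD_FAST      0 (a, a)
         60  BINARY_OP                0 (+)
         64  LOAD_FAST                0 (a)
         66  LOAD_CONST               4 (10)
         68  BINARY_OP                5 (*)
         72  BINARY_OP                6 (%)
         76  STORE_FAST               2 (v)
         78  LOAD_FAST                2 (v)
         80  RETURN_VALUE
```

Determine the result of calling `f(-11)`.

-22

LOAD_FAST a → push -11. Stack: [-11]
LOAD_CONST → push 3. Stack: [-11, 3]
COMPARE_OP bool(>) → -11 vs 3 = False. Stack: [False]
POP_JUMP_IF_FALSE → pop False; jump. Stack: []
LOAD_FAST_LOAD_FAST a,a → push -11,-11. Stack: [-11, -11]
BINARY_OP + → -11 + -11 = -22. Stack: [-22]
STORE_FAST u → u=-22. Stack: []
LOAD_FAST_LOAD_FAST a,a → push -11,-11. Stack: [-11, -11]
BINARY_OP + → -11 + -11 = -22. Stack: [-22]
LOAD_FAST a → push -11. Stack: [-22, -11]
LOAD_CONST → push 10. Stack: [-22, -11, 10]
BINARY_OP * → -11 * 10 = -110. Stack: [-22, -110]
BINARY_OP % → -22 % -110 = -22. Stack: [-22]
STORE_FAST v → v=-22. Stack: []
LOAD_FAST v → push -22. Stack: [-22]
RETURN_VALUE → return -22.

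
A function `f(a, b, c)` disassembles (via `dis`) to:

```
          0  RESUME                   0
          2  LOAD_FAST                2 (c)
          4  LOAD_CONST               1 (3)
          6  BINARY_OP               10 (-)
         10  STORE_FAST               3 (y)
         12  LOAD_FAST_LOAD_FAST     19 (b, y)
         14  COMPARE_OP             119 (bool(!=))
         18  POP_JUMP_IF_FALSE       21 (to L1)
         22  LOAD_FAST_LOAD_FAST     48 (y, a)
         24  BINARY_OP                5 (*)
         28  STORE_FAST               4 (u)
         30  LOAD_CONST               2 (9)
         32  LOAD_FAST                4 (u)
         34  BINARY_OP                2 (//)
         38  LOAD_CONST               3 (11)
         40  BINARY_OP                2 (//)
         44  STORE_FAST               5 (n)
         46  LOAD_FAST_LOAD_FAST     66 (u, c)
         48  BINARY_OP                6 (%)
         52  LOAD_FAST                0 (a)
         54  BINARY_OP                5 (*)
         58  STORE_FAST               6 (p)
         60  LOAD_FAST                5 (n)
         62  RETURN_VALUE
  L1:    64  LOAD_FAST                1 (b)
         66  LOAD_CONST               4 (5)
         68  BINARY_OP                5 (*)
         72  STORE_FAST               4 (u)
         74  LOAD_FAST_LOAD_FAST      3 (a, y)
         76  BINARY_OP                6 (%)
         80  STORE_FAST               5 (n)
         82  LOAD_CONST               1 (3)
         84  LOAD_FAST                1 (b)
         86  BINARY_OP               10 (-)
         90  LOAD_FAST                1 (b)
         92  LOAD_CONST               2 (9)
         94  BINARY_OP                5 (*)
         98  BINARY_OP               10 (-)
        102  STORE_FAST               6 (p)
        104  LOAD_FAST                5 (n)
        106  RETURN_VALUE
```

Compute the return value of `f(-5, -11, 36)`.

LOAD_FAST c → push 36. Stack: [36]
LOAD_CONST → push 3. Stack: [36, 3]
BINARY_OP - → 36 - 3 = 33. Stack: [33]
STORE_FAST y → y=33. Stack: []
LOAD_FAST_LOAD_FAST b,y → push -11,33. Stack: [-11, 33]
COMPARE_OP bool(!=) → -11 vs 33 = True. Stack: [True]
POP_JUMP_IF_FALSE → pop True; no jump. Stack: []
LOAD_FAST_LOAD_FAST y,a → push 33,-5. Stack: [33, -5]
BINARY_OP * → 33 * -5 = -165. Stack: [-165]
STORE_FAST u → u=-165. Stack: []
LOAD_CONST → push 9. Stack: [9]
LOAD_FAST u → push -165. Stack: [9, -165]
BINARY_OP // → 9 // -165 = -1. Stack: [-1]
LOAD_CONST → push 11. Stack: [-1, 11]
BINARY_OP // → -1 // 11 = -1. Stack: [-1]
STORE_FAST n → n=-1. Stack: []
LOAD_FAST_LOAD_FAST u,c → push -165,36. Stack: [-165, 36]
BINARY_OP % → -165 % 36 = 15. Stack: [15]
LOAD_FAST a → push -5. Stack: [15, -5]
BINARY_OP * → 15 * -5 = -75. Stack: [-75]
STORE_FAST p → p=-75. Stack: []
LOAD_FAST n → push -1. Stack: [-1]
RETURN_VALUE → return -1.

-1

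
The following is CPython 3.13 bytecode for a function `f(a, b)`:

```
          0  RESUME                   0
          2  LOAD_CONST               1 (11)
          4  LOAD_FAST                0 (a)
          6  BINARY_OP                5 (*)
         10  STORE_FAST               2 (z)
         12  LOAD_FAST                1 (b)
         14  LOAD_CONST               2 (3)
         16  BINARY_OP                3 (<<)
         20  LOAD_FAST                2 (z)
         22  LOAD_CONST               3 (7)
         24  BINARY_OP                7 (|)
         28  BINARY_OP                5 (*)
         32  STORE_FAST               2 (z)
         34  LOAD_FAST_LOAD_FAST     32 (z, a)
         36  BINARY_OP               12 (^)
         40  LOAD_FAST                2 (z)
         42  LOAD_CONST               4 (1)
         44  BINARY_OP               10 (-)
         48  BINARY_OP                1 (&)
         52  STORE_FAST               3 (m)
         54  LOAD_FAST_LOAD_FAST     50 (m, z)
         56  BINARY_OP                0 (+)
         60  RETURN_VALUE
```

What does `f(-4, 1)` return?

-324

LOAD_CONST → push 11. Stack: [11]
LOAD_FAST a → push -4. Stack: [11, -4]
BINARY_OP * → 11 * -4 = -44. Stack: [-44]
STORE_FAST z → z=-44. Stack: []
LOAD_FAST b → push 1. Stack: [1]
LOAD_CONST → push 3. Stack: [1, 3]
BINARY_OP << → 1 << 3 = 8. Stack: [8]
LOAD_FAST z → push -44. Stack: [8, -44]
LOAD_CONST → push 7. Stack: [8, -44, 7]
BINARY_OP | → -44 | 7 = -41. Stack: [8, -41]
BINARY_OP * → 8 * -41 = -328. Stack: [-328]
STORE_FAST z → z=-328. Stack: []
LOAD_FAST_LOAD_FAST z,a → push -328,-4. Stack: [-328, -4]
BINARY_OP ^ → -328 ^ -4 = 324. Stack: [324]
LOAD_FAST z → push -328. Stack: [324, -328]
LOAD_CONST → push 1. Stack: [324, -328, 1]
BINARY_OP - → -328 - 1 = -329. Stack: [324, -329]
BINARY_OP & → 324 & -329 = 4. Stack: [4]
STORE_FAST m → m=4. Stack: []
LOAD_FAST_LOAD_FAST m,z → push 4,-328. Stack: [4, -328]
BINARY_OP + → 4 + -328 = -324. Stack: [-324]
RETURN_VALUE → return -324.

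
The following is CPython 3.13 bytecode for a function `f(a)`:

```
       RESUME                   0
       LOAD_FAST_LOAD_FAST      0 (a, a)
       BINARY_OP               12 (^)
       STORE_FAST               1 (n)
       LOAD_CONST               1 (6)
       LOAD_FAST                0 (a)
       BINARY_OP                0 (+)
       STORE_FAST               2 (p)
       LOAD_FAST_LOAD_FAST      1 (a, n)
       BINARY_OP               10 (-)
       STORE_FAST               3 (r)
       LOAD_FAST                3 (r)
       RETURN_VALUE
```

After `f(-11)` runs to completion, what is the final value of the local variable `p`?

LOAD_FAST_LOAD_FAST a,a → push -11,-11. Stack: [-11, -11]
BINARY_OP ^ → -11 ^ -11 = 0. Stack: [0]
STORE_FAST n → n=0. Stack: []
LOAD_CONST → push 6. Stack: [6]
LOAD_FAST a → push -11. Stack: [6, -11]
BINARY_OP + → 6 + -11 = -5. Stack: [-5]
STORE_FAST p → p=-5. Stack: []
LOAD_FAST_LOAD_FAST a,n → push -11,0. Stack: [-11, 0]
BINARY_OP - → -11 - 0 = -11. Stack: [-11]
STORE_FAST r → r=-11. Stack: []
LOAD_FAST r → push -11. Stack: [-11]
RETURN_VALUE → return -11.

-5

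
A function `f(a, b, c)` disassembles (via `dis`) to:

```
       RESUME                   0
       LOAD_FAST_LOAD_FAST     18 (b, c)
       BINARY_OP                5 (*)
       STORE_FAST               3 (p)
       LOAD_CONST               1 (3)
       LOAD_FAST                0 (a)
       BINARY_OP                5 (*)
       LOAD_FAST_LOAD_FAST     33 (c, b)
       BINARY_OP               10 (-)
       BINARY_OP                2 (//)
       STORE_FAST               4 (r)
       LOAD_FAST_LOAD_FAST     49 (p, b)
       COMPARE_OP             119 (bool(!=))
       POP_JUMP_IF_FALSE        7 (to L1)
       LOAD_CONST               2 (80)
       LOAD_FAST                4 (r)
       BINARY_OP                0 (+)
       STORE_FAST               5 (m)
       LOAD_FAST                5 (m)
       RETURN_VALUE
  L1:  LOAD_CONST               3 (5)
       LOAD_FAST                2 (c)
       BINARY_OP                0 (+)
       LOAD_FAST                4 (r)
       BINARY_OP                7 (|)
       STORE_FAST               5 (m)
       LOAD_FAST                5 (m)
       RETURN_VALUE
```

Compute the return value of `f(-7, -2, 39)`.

LOAD_FAST_LOAD_FAST b,c → push -2,39. Stack: [-2, 39]
BINARY_OP * → -2 * 39 = -78. Stack: [-78]
STORE_FAST p → p=-78. Stack: []
LOAD_CONST → push 3. Stack: [3]
LOAD_FAST a → push -7. Stack: [3, -7]
BINARY_OP * → 3 * -7 = -21. Stack: [-21]
LOAD_FAST_LOAD_FAST c,b → push 39,-2. Stack: [-21, 39, -2]
BINARY_OP - → 39 - -2 = 41. Stack: [-21, 41]
BINARY_OP // → -21 // 41 = -1. Stack: [-1]
STORE_FAST r → r=-1. Stack: []
LOAD_FAST_LOAD_FAST p,b → push -78,-2. Stack: [-78, -2]
COMPARE_OP bool(!=) → -78 vs -2 = True. Stack: [True]
POP_JUMP_IF_FALSE → pop True; no jump. Stack: []
LOAD_CONST → push 80. Stack: [80]
LOAD_FAST r → push -1. Stack: [80, -1]
BINARY_OP + → 80 + -1 = 79. Stack: [79]
STORE_FAST m → m=79. Stack: []
LOAD_FAST m → push 79. Stack: [79]
RETURN_VALUE → return 79.

79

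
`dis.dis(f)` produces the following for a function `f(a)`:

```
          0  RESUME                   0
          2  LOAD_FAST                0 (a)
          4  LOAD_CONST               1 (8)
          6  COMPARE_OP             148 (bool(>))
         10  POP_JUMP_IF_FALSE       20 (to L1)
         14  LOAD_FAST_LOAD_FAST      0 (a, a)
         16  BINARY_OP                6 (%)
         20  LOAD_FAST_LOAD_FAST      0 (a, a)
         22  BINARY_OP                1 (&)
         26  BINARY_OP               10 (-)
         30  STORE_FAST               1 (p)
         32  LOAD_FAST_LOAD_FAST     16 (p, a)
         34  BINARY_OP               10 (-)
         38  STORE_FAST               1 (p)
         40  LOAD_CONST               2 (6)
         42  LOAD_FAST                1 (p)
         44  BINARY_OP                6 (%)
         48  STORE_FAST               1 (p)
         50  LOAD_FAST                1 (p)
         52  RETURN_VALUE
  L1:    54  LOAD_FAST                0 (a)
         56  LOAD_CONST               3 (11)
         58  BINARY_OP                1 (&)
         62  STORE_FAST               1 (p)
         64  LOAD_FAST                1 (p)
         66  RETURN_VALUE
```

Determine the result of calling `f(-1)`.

11

LOAD_FAST a → push -1. Stack: [-1]
LOAD_CONST → push 8. Stack: [-1, 8]
COMPARE_OP bool(>) → -1 vs 8 = False. Stack: [False]
POP_JUMP_IF_FALSE → pop False; jump. Stack: []
LOAD_FAST a → push -1. Stack: [-1]
LOAD_CONST → push 11. Stack: [-1, 11]
BINARY_OP & → -1 & 11 = 11. Stack: [11]
STORE_FAST p → p=11. Stack: []
LOAD_FAST p → push 11. Stack: [11]
RETURN_VALUE → return 11.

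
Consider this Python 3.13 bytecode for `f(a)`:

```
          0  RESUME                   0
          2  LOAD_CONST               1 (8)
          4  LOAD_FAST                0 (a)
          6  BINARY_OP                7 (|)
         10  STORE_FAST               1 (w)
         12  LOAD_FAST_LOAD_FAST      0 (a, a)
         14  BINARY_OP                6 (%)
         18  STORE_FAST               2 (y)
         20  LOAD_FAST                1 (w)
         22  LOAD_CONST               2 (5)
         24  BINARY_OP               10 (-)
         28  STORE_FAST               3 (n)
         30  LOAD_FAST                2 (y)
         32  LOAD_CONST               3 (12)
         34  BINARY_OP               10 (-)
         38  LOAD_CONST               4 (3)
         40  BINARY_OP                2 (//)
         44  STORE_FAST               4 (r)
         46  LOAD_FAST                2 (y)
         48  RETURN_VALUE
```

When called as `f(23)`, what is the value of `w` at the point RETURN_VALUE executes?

LOAD_CONST → push 8. Stack: [8]
LOAD_FAST a → push 23. Stack: [8, 23]
BINARY_OP | → 8 | 23 = 31. Stack: [31]
STORE_FAST w → w=31. Stack: []
LOAD_FAST_LOAD_FAST a,a → push 23,23. Stack: [23, 23]
BINARY_OP % → 23 % 23 = 0. Stack: [0]
STORE_FAST y → y=0. Stack: []
LOAD_FAST w → push 31. Stack: [31]
LOAD_CONST → push 5. Stack: [31, 5]
BINARY_OP - → 31 - 5 = 26. Stack: [26]
STORE_FAST n → n=26. Stack: []
LOAD_FAST y → push 0. Stack: [0]
LOAD_CONST → push 12. Stack: [0, 12]
BINARY_OP - → 0 - 12 = -12. Stack: [-12]
LOAD_CONST → push 3. Stack: [-12, 3]
BINARY_OP // → -12 // 3 = -4. Stack: [-4]
STORE_FAST r → r=-4. Stack: []
LOAD_FAST y → push 0. Stack: [0]
RETURN_VALUE → return 0.

31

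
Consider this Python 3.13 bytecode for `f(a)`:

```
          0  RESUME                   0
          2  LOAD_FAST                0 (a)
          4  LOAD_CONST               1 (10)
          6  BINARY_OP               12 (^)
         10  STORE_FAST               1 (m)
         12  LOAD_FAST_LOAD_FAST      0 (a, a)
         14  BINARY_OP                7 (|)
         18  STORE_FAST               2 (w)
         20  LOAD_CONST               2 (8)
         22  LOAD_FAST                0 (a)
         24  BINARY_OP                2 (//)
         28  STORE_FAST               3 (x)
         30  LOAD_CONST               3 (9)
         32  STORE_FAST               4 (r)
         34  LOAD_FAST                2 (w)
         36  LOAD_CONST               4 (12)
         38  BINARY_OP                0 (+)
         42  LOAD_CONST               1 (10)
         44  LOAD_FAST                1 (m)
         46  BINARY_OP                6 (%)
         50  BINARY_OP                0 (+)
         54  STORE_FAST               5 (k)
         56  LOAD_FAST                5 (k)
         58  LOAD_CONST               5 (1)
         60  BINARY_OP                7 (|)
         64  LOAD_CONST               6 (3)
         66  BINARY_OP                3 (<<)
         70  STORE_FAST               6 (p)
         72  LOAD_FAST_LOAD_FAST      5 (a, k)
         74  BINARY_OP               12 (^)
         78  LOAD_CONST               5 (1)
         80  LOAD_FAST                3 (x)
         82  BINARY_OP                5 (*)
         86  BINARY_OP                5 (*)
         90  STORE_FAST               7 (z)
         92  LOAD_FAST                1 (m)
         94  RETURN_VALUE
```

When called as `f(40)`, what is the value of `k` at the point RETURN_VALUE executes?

LOAD_FAST a → push 40. Stack: [40]
LOAD_CONST → push 10. Stack: [40, 10]
BINARY_OP ^ → 40 ^ 10 = 34. Stack: [34]
STORE_FAST m → m=34. Stack: []
LOAD_FAST_LOAD_FAST a,a → push 40,40. Stack: [40, 40]
BINARY_OP | → 40 | 40 = 40. Stack: [40]
STORE_FAST w → w=40. Stack: []
LOAD_CONST → push 8. Stack: [8]
LOAD_FAST a → push 40. Stack: [8, 40]
BINARY_OP // → 8 // 40 = 0. Stack: [0]
STORE_FAST x → x=0. Stack: []
LOAD_CONST → push 9. Stack: [9]
STORE_FAST r → r=9. Stack: []
LOAD_FAST w → push 40. Stack: [40]
LOAD_CONST → push 12. Stack: [40, 12]
BINARY_OP + → 40 + 12 = 52. Stack: [52]
LOAD_CONST → push 10. Stack: [52, 10]
LOAD_FAST m → push 34. Stack: [52, 10, 34]
BINARY_OP % → 10 % 34 = 10. Stack: [52, 10]
BINARY_OP + → 52 + 10 = 62. Stack: [62]
STORE_FAST k → k=62. Stack: []
LOAD_FAST k → push 62. Stack: [62]
LOAD_CONST → push 1. Stack: [62, 1]
BINARY_OP | → 62 | 1 = 63. Stack: [63]
LOAD_CONST → push 3. Stack: [63, 3]
BINARY_OP << → 63 << 3 = 504. Stack: [504]
STORE_FAST p → p=504. Stack: []
LOAD_FAST_LOAD_FAST a,k → push 40,62. Stack: [40, 62]
BINARY_OP ^ → 40 ^ 62 = 22. Stack: [22]
LOAD_CONST → push 1. Stack: [22, 1]
LOAD_FAST x → push 0. Stack: [22, 1, 0]
BINARY_OP * → 1 * 0 = 0. Stack: [22, 0]
BINARY_OP * → 22 * 0 = 0. Stack: [0]
STORE_FAST z → z=0. Stack: []
LOAD_FAST m → push 34. Stack: [34]
RETURN_VALUE → return 34.

62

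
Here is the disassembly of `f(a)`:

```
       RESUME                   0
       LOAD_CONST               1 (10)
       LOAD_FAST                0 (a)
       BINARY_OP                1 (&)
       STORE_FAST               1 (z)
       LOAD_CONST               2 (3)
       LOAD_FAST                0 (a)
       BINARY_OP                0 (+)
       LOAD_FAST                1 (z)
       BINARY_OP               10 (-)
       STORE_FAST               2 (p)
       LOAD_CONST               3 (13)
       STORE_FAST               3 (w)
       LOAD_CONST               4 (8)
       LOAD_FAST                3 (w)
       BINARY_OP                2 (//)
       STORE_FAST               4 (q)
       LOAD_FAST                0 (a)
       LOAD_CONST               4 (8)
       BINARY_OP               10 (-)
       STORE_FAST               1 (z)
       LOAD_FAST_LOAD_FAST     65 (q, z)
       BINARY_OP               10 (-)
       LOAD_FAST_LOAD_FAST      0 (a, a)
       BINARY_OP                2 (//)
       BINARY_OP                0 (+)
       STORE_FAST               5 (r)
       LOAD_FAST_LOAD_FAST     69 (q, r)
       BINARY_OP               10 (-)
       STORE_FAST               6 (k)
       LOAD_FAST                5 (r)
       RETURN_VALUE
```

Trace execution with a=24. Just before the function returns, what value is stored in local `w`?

13

LOAD_CONST → push 10. Stack: [10]
LOAD_FAST a → push 24. Stack: [10, 24]
BINARY_OP & → 10 & 24 = 8. Stack: [8]
STORE_FAST z → z=8. Stack: []
LOAD_CONST → push 3. Stack: [3]
LOAD_FAST a → push 24. Stack: [3, 24]
BINARY_OP + → 3 + 24 = 27. Stack: [27]
LOAD_FAST z → push 8. Stack: [27, 8]
BINARY_OP - → 27 - 8 = 19. Stack: [19]
STORE_FAST p → p=19. Stack: []
LOAD_CONST → push 13. Stack: [13]
STORE_FAST w → w=13. Stack: []
LOAD_CONST → push 8. Stack: [8]
LOAD_FAST w → push 13. Stack: [8, 13]
BINARY_OP // → 8 // 13 = 0. Stack: [0]
STORE_FAST q → q=0. Stack: []
LOAD_FAST a → push 24. Stack: [24]
LOAD_CONST → push 8. Stack: [24, 8]
BINARY_OP - → 24 - 8 = 16. Stack: [16]
STORE_FAST z → z=16. Stack: []
LOAD_FAST_LOAD_FAST q,z → push 0,16. Stack: [0, 16]
BINARY_OP - → 0 - 16 = -16. Stack: [-16]
LOAD_FAST_LOAD_FAST a,a → push 24,24. Stack: [-16, 24, 24]
BINARY_OP // → 24 // 24 = 1. Stack: [-16, 1]
BINARY_OP + → -16 + 1 = -15. Stack: [-15]
STORE_FAST r → r=-15. Stack: []
LOAD_FAST_LOAD_FAST q,r → push 0,-15. Stack: [0, -15]
BINARY_OP - → 0 - -15 = 15. Stack: [15]
STORE_FAST k → k=15. Stack: []
LOAD_FAST r → push -15. Stack: [-15]
RETURN_VALUE → return -15.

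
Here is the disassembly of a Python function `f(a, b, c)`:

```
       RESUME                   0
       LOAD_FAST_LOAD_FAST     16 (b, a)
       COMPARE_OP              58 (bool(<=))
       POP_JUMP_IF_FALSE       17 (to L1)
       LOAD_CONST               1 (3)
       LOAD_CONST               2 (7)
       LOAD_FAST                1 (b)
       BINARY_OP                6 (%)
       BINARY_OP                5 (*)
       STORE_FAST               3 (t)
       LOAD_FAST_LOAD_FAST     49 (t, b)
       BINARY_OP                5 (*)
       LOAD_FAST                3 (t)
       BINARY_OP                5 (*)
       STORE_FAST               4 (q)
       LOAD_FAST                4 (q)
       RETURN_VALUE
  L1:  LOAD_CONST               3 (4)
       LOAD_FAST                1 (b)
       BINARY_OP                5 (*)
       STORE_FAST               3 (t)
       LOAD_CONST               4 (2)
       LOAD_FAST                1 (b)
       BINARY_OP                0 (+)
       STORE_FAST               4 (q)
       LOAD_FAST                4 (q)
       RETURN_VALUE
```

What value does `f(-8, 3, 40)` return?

5

LOAD_FAST_LOAD_FAST b,a → push 3,-8. Stack: [3, -8]
COMPARE_OP bool(<=) → 3 vs -8 = False. Stack: [False]
POP_JUMP_IF_FALSE → pop False; jump. Stack: []
LOAD_CONST → push 4. Stack: [4]
LOAD_FAST b → push 3. Stack: [4, 3]
BINARY_OP * → 4 * 3 = 12. Stack: [12]
STORE_FAST t → t=12. Stack: []
LOAD_CONST → push 2. Stack: [2]
LOAD_FAST b → push 3. Stack: [2, 3]
BINARY_OP + → 2 + 3 = 5. Stack: [5]
STORE_FAST q → q=5. Stack: []
LOAD_FAST q → push 5. Stack: [5]
RETURN_VALUE → return 5.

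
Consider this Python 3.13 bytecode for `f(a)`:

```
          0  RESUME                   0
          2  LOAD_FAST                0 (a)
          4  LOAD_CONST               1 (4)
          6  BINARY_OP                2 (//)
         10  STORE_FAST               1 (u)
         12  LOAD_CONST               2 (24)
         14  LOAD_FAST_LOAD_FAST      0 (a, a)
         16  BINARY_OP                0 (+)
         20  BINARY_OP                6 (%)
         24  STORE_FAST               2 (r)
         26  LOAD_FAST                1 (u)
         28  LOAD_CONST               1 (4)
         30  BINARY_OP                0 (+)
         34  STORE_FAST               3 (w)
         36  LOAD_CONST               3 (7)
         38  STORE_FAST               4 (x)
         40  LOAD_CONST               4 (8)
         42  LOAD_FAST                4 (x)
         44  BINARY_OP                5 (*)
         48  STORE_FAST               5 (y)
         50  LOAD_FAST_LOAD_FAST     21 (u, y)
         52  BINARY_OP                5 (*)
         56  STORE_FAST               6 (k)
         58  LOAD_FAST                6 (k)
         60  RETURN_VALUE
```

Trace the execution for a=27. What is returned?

LOAD_FAST a → push 27. Stack: [27]
LOAD_CONST → push 4. Stack: [27, 4]
BINARY_OP // → 27 // 4 = 6. Stack: [6]
STORE_FAST u → u=6. Stack: []
LOAD_CONST → push 24. Stack: [24]
LOAD_FAST_LOAD_FAST a,a → push 27,27. Stack: [24, 27, 27]
BINARY_OP + → 27 + 27 = 54. Stack: [24, 54]
BINARY_OP % → 24 % 54 = 24. Stack: [24]
STORE_FAST r → r=24. Stack: []
LOAD_FAST u → push 6. Stack: [6]
LOAD_CONST → push 4. Stack: [6, 4]
BINARY_OP + → 6 + 4 = 10. Stack: [10]
STORE_FAST w → w=10. Stack: []
LOAD_CONST → push 7. Stack: [7]
STORE_FAST x → x=7. Stack: []
LOAD_CONST → push 8. Stack: [8]
LOAD_FAST x → push 7. Stack: [8, 7]
BINARY_OP * → 8 * 7 = 56. Stack: [56]
STORE_FAST y → y=56. Stack: []
LOAD_FAST_LOAD_FAST u,y → push 6,56. Stack: [6, 56]
BINARY_OP * → 6 * 56 = 336. Stack: [336]
STORE_FAST k → k=336. Stack: []
LOAD_FAST k → push 336. Stack: [336]
RETURN_VALUE → return 336.

336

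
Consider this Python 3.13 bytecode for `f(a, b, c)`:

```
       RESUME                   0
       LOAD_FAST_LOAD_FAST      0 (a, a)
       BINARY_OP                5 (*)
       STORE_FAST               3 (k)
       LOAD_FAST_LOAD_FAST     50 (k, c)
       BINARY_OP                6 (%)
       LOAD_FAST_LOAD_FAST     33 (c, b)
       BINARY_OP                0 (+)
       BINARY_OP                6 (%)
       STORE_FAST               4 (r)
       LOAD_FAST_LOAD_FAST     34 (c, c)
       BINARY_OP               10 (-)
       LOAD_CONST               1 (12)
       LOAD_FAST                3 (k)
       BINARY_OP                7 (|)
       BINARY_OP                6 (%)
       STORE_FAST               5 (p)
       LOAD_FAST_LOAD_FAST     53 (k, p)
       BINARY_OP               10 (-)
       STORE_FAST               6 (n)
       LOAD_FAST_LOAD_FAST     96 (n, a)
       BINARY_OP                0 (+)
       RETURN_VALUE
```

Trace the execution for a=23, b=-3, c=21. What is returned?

LOAD_FAST_LOAD_FAST a,a → push 23,23. Stack: [23, 23]
BINARY_OP * → 23 * 23 = 529. Stack: [529]
STORE_FAST k → k=529. Stack: []
LOAD_FAST_LOAD_FAST k,c → push 529,21. Stack: [529, 21]
BINARY_OP % → 529 % 21 = 4. Stack: [4]
LOAD_FAST_LOAD_FAST c,b → push 21,-3. Stack: [4, 21, -3]
BINARY_OP + → 21 + -3 = 18. Stack: [4, 18]
BINARY_OP % → 4 % 18 = 4. Stack: [4]
STORE_FAST r → r=4. Stack: []
LOAD_FAST_LOAD_FAST c,c → push 21,21. Stack: [21, 21]
BINARY_OP - → 21 - 21 = 0. Stack: [0]
LOAD_CONST → push 12. Stack: [0, 12]
LOAD_FAST k → push 529. Stack: [0, 12, 529]
BINARY_OP | → 12 | 529 = 541. Stack: [0, 541]
BINARY_OP % → 0 % 541 = 0. Stack: [0]
STORE_FAST p → p=0. Stack: []
LOAD_FAST_LOAD_FAST k,p → push 529,0. Stack: [529, 0]
BINARY_OP - → 529 - 0 = 529. Stack: [529]
STORE_FAST n → n=529. Stack: []
LOAD_FAST_LOAD_FAST n,a → push 529,23. Stack: [529, 23]
BINARY_OP + → 529 + 23 = 552. Stack: [552]
RETURN_VALUE → return 552.

552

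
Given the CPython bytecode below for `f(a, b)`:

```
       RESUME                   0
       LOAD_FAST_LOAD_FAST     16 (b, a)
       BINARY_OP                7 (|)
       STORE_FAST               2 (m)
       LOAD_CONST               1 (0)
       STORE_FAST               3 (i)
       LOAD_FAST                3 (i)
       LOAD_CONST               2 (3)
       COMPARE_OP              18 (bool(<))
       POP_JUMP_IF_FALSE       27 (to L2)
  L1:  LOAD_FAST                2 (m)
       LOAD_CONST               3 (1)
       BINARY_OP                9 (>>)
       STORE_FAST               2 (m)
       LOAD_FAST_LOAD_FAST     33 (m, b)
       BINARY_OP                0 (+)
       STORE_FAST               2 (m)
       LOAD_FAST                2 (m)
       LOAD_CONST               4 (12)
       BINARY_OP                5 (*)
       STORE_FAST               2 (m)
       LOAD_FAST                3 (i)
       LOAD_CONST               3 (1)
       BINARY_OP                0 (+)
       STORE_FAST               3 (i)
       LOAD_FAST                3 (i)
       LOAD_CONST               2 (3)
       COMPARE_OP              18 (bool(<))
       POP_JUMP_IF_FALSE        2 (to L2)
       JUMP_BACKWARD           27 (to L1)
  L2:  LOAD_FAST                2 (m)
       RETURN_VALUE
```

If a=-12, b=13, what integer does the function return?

LOAD_FAST_LOAD_FAST b,a → push 13,-12
BINARY_OP | → 13 | -12 = -3
STORE_FAST m → m=-3
LOAD_CONST → push 0
STORE_FAST i → i=0
LOAD_FAST i → push 0
LOAD_CONST → push 3
COMPARE_OP bool(<) → 0 vs 3 = True
POP_JUMP_IF_FALSE → pop True; no jump
LOAD_FAST m → push -3
LOAD_CONST → push 1
BINARY_OP >> → -3 >> 1 = -2
STORE_FAST m → m=-2
LOAD_FAST_LOAD_FAST m,b → push -2,13
BINARY_OP + → -2 + 13 = 11
STORE_FAST m → m=11
LOAD_FAST m → push 11
LOAD_CONST → push 12
BINARY_OP * → 11 * 12 = 132
STORE_FAST m → m=132
LOAD_FAST i → push 0
LOAD_CONST → push 1
BINARY_OP + → 0 + 1 = 1
STORE_FAST i → i=1
LOAD_FAST i → push 1
LOAD_CONST → push 3
COMPARE_OP bool(<) → 1 vs 3 = True
POP_JUMP_IF_FALSE → pop True; no jump
LOAD_FAST m → push 132
LOAD_CONST → push 1
BINARY_OP >> → 132 >> 1 = 66
STORE_FAST m → m=66
LOAD_FAST_LOAD_FAST m,b → push 66,13
BINARY_OP + → 66 + 13 = 79
STORE_FAST m → m=79
LOAD_FAST m → push 79
LOAD_CONST → push 12
BINARY_OP * → 79 * 12 = 948
STORE_FAST m → m=948
LOAD_FAST i → push 1
LOAD_CONST → push 1
BINARY_OP + → 1 + 1 = 2
STORE_FAST i → i=2
LOAD_FAST i → push 2
LOAD_CONST → push 3
COMPARE_OP bool(<) → 2 vs 3 = True
POP_JUMP_IF_FALSE → pop True; no jump
LOAD_FAST m → push 948
LOAD_CONST → push 1
BINARY_OP >> → 948 >> 1 = 474
STORE_FAST m → m=474
LOAD_FAST_LOAD_FAST m,b → push 474,13
BINARY_OP + → 474 + 13 = 487
STORE_FAST m → m=487
LOAD_FAST m → push 487
LOAD_CONST → push 12
BINARY_OP * → 487 * 12 = 5844
STORE_FAST m → m=5844
LOAD_FAST i → push 2
LOAD_CONST → push 1
BINARY_OP + → 2 + 1 = 3
STORE_FAST i → i=3
LOAD_FAST i → push 3
LOAD_CONST → push 3
COMPARE_OP bool(<) → 3 vs 3 = False
POP_JUMP_IF_FALSE → pop False; jump
LOAD_FAST m → push 5844
RETURN_VALUE → return 5844.

5844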